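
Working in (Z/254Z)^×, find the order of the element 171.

By Lagrange's theorem, ord_254(171) divides φ(254) = φ(2)·φ(127) = 1·126 = 126 = 2 · 3^2 · 7.
Divisors of 126: 1, 2, 3, 6, 7, 9, 14, 18, 21, 42, 63, 126.
Check 171^d mod 254 for each divisor in increasing order:
171^1 ≡ 171
171^2 ≡ 31
171^3 ≡ 221
171^6 ≡ 73
171^7 ≡ 37
171^9 ≡ 131
171^14 ≡ 99
171^18 ≡ 143
171^21 ≡ 107
171^42 ≡ 19
171^63 ≡ 1
The smallest such exponent is 63, so the order of 171 is 63.

63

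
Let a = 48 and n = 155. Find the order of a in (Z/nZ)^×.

By Lagrange's theorem, ord_155(48) divides φ(155) = φ(5·31) = (5−1)·(31−1) = 4·30 = 120 = 2^3 · 3 · 5.
Divisors of 120: 1, 2, 3, 4, 5, 6, 8, 10, 12, 15, 20, 24, 30, 40, 60, 120.
Compute 48^d (mod 155) for the divisors d until we hit 1:
48^1 ≡ 48 (mod 155)
48^2 ≡ 134 (mod 155)
48^3 ≡ 77 (mod 155)
48^4 ≡ 131 (mod 155)
48^5 ≡ 88 (mod 155)
48^6 ≡ 39 (mod 155)
48^8 ≡ 111 (mod 155)
48^10 ≡ 149 (mod 155)
48^12 ≡ 126 (mod 155)
48^15 ≡ 92 (mod 155)
48^20 ≡ 36 (mod 155)
48^24 ≡ 66 (mod 155)
48^30 ≡ 94 (mod 155)
48^40 ≡ 56 (mod 155)
48^60 ≡ 1 (mod 155) ✓
So ord_155(48) = 60.

60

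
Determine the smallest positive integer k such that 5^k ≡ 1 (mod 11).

5

The order of 5 must divide φ(11) = 11 − 1 = 10 = 2 · 5.
Divisors of 10: 1, 2, 5, 10.
Test each divisor d:
5^1 ≡ 5 (mod 11)
5^2 ≡ 3 (mod 11)
5^5 ≡ 1 (mod 11) ✓
Hence ord(5) = 5.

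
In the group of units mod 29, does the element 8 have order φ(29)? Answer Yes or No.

φ(29) = 29 − 1 = 28 = 2^2 · 7.
An element g generates (Z/29Z)^× iff g^(28/q) ≢ 1 (mod 29) for each prime q ∈ {2, 7}.
8^14 ≡ 28 (mod 29)  [q = 2: ≢ 1 ✓]
8^4 ≡ 7 (mod 29)  [q = 7: ≢ 1 ✓]
All checks pass, so 8 has order 28 and is a primitive root modulo 29.

Yes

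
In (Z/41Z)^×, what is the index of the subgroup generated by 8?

By Lagrange's theorem, ord_41(8) divides φ(41) = 41 − 1 = 40 = 2^3 · 5.
Divisors of 40: 1, 2, 4, 5, 8, 10, 20, 40.
Check 8^d mod 41 for each divisor in increasing order:
8^1 ≡ 8 (mod 41)
8^2 ≡ 23 (mod 41)
8^4 ≡ 37 (mod 41)
8^5 ≡ 9 (mod 41)
8^8 ≡ 16 (mod 41)
8^10 ≡ 40 (mod 41)
8^20 ≡ 1 (mod 41) ✓
The order of 8 is 20, so the subgroup it generates has 20 elements.
[(Z/41Z)^× : ⟨8⟩] = 40/20 = 2.

2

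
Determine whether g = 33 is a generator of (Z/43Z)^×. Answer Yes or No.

Yes

φ(43) = 43 − 1 = 42 = 2 · 3 · 7.
Test 33^(42/q) mod 43 for each prime factor q of 42:
33^21 ≡ 42 (mod 43)  [q = 2: ≢ 1 ✓]
33^14 ≡ 36 (mod 43)  [q = 3: ≢ 1 ✓]
33^6 ≡ 35 (mod 43)  [q = 7: ≢ 1 ✓]
All checks pass, so 33 has order 42 and is a primitive root modulo 43.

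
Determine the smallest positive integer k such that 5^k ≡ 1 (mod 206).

ord(5) | φ(206) = φ(2)·φ(103) = 1·102 = 102 = 2 · 3 · 17.
Divisors of 102: 1, 2, 3, 6, 17, 34, 51, 102.
Check 5^d mod 206 for each divisor in increasing order:
5^1 ≡ 5 (mod 206)
5^2 ≡ 25 (mod 206)
5^3 ≡ 125 (mod 206)
5^6 ≡ 175 (mod 206)
5^17 ≡ 57 (mod 206)
5^34 ≡ 159 (mod 206)
5^51 ≡ 205 (mod 206)
5^102 ≡ 1 (mod 206) ✓
So ord_206(5) = 102.

102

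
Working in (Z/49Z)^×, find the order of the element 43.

ord(43) | φ(49) = φ(7^2) = 7·(7−1) = 42 = 2 · 3 · 7.
Divisors of 42: 1, 2, 3, 6, 7, 14, 21, 42.
Test each divisor d:
43^1 ≡ 43 (mod 49)
43^2 ≡ 36 (mod 49)
43^3 ≡ 29 (mod 49)
43^6 ≡ 8 (mod 49)
43^7 ≡ 1 (mod 49) ✓
So ord_49(43) = 7.

7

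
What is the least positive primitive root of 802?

3

φ(802) = φ(2)·φ(401) = 1·400 = 400 = 2^4 · 5^2.
g is a primitive root iff g^(400/q) ≢ 1 (mod 802) for each prime q ∈ {2, 5}.
g = 2: gcd(2, 802) = 2 > 1, not a unit — skip.
g = 3: 3^200 ≡ 801; 3^80 ≡ 473 — none is 1, so 3 is a primitive root.
Hence the least primitive root of 802 is 3.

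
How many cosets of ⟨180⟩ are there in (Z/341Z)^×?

20

Since 180 ∈ (Z/341Z)^×, its order divides φ(341) = φ(11·31) = (11−1)·(31−1) = 10·30 = 300 = 2^2 · 3 · 5^2.
Divisors of 300: 1, 2, 3, 4, 5, 6, 10, 12, 15, 20, 25, 30, 50, 60, 75, 100, 150, 300.
Check 180^d mod 341 for each divisor in increasing order:
180^1 ≡ 180 (mod 341)
180^2 ≡ 5 (mod 341)
180^3 ≡ 218 (mod 341)
180^4 ≡ 25 (mod 341)
180^5 ≡ 67 (mod 341)
180^6 ≡ 125 (mod 341)
180^10 ≡ 56 (mod 341)
180^12 ≡ 280 (mod 341)
180^15 ≡ 1 (mod 341) ✓
The order of 180 is 15, so the subgroup it generates has 15 elements.
Index = |(Z/341Z)^×| / |⟨180⟩| = 300 / 15 = 20.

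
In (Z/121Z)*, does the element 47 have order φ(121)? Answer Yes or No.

No

φ(121) = φ(11^2) = 11·(11−1) = 110 = 2 · 5 · 11.
It suffices to check that the order of 47 is not a proper divisor of 110: compute 47^(110/q) for q ∈ {2, 5, 11}.
47^55 ≡ 1 (mod 121)  [q = 2: ≡ 1 ✗]
47^22 ≡ 9 (mod 121)  [q = 5: ≢ 1 ✓]
47^10 ≡ 67 (mod 121)  [q = 11: ≢ 1 ✓]
47^55 ≡ 1 shows ord(47) | 55, strictly less than φ(121); not a primitive root.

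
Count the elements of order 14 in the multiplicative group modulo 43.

6

φ(43) = 43 − 1 = 42 = 2 · 3 · 7.
Since (Z/43Z)^× is cyclic of order 42, the number of elements of order d is φ(d) when d | 42 and 0 otherwise.
14 = 2 · 7 divides 42, and φ(14) = 6.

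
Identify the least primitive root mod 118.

11

φ(118) = φ(2)·φ(59) = 1·58 = 58 = 2 · 29.
g is a primitive root iff g^(58/q) ≢ 1 (mod 118) for each prime q ∈ {2, 29}.
g = 2: gcd(2, 118) = 2 > 1, not a unit — skip.
g = 3: 3^29 ≡ 1 — hits 1, so not a primitive root.
g = 4: gcd(4, 118) = 2 > 1, not a unit — skip.
g = 5: 5^29 ≡ 1 — hits 1, so not a primitive root.
g = 6: gcd(6, 118) = 2 > 1, not a unit — skip.
g = 7: 7^29 ≡ 1 — hits 1, so not a primitive root.
g = 8: gcd(8, 118) = 2 > 1, not a unit — skip.
g = 9: 9^29 ≡ 1 — hits 1, so not a primitive root.
g = 10: gcd(10, 118) = 2 > 1, not a unit — skip.
g = 11: 11^29 ≡ 117; 11^2 ≡ 3 — none is 1, so 11 is a primitive root.
So 11 is the smallest generator of (Z/118Z)^×.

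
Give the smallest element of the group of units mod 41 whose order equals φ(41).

6

φ(41) = 41 − 1 = 40 = 2^3 · 5.
Test candidates g = 2, 3, … against the prime factors q ∈ {2, 5} of φ(41): g is a generator iff g^(40/q) ≢ 1 for every such q.
g = 2: 2^20 ≡ 1 — hits 1, so not a primitive root.
g = 3: 3^20 ≡ 40; 3^8 ≡ 1 — hits 1, so not a primitive root.
g = 4: 4^20 ≡ 1 — hits 1, so not a primitive root.
g = 5: 5^20 ≡ 1 — hits 1, so not a primitive root.
g = 6: 6^20 ≡ 40; 6^8 ≡ 10 — none is 1, so 6 is a primitive root.
So 6 is the smallest generator of (Z/41Z)^×.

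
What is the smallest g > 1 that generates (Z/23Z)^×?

φ(23) = 23 − 1 = 22 = 2 · 11.
Test candidates g = 2, 3, … against the prime factors q ∈ {2, 11} of φ(23): g is a generator iff g^(22/q) ≢ 1 for every such q.
g = 2: 2^11 ≡ 1 — hits 1, so not a primitive root.
g = 3: 3^11 ≡ 1 — hits 1, so not a primitive root.
g = 4: 4^11 ≡ 1 — hits 1, so not a primitive root.
g = 5: 5^11 ≡ 22; 5^2 ≡ 2 — none is 1, so 5 is a primitive root.
The smallest primitive root modulo 23 is 5.

5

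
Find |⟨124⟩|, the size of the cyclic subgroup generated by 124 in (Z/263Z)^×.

ord(124) | φ(263) = 263 − 1 = 262 = 2 · 131.
Divisors of 262: 1, 2, 131, 262.
Check 124^d mod 263 for each divisor in increasing order:
124^1 ≡ 124
124^2 ≡ 122
124^131 ≡ 1
The smallest such exponent is 131, so the order of 124 is 131.

131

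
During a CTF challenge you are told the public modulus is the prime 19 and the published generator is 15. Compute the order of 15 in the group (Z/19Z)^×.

Since 15 ∈ (Z/19Z)^×, its order divides φ(19) = 19 − 1 = 18 = 2 · 3^2.
Divisors of 18: 1, 2, 3, 6, 9, 18.
Check 15^d mod 19 for each divisor in increasing order:
15^1 ≡ 15 (mod 19)
15^2 ≡ 16 (mod 19)
15^3 ≡ 12 (mod 19)
15^6 ≡ 11 (mod 19)
15^9 ≡ 18 (mod 19)
15^18 ≡ 1 (mod 19) ✓
The smallest such exponent is 18, so the order of 15 is 18.

18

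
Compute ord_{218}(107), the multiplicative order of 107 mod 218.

By Lagrange's theorem, ord_218(107) divides φ(218) = φ(2)·φ(109) = 1·108 = 108 = 2^2 · 3^3.
Divisors of 108: 1, 2, 3, 4, 6, 9, 12, 18, 27, 36, 54, 108.
Evaluate successive powers at the divisors of 108:
107^1 ≡ 107
107^2 ≡ 113
107^3 ≡ 101
107^4 ≡ 125
107^6 ≡ 173
107^9 ≡ 33
107^12 ≡ 63
107^18 ≡ 217
107^27 ≡ 185
107^36 ≡ 1
The smallest such exponent is 36, so the order of 107 is 36.

36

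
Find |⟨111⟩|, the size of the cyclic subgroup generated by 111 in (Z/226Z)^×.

The order of 111 must divide φ(226) = φ(2)·φ(113) = 1·112 = 112 = 2^4 · 7.
Divisors of 112: 1, 2, 4, 7, 8, 14, 16, 28, 56, 112.
Check 111^d mod 226 for each divisor in increasing order:
111^1 ≡ 111 (mod 226)
111^2 ≡ 117 (mod 226)
111^4 ≡ 129 (mod 226)
111^7 ≡ 211 (mod 226)
111^8 ≡ 143 (mod 226)
111^14 ≡ 225 (mod 226)
111^16 ≡ 109 (mod 226)
111^28 ≡ 1 (mod 226) ✓
So ord_226(111) = 28.

28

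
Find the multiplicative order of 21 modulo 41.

20

By Lagrange's theorem, ord_41(21) divides φ(41) = 41 − 1 = 40 = 2^3 · 5.
Divisors of 40: 1, 2, 4, 5, 8, 10, 20, 40.
Check 21^d mod 41 for each divisor in increasing order:
21^1 ≡ 21 (mod 41)
21^2 ≡ 31 (mod 41)
21^4 ≡ 18 (mod 41)
21^5 ≡ 9 (mod 41)
21^8 ≡ 37 (mod 41)
21^10 ≡ 40 (mod 41)
21^20 ≡ 1 (mod 41) ✓
Hence ord(21) = 20.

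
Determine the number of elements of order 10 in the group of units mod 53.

φ(53) = 53 − 1 = 52 = 2^2 · 13.
In a cyclic group of order 52, there are φ(d) elements of order d for each divisor d of 52, and zero for non-divisors.
Here 52 is not a multiple of 10, so there are no elements of order 10.

0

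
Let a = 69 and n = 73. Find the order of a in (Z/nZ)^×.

Since 69 ∈ (Z/73Z)^×, its order divides φ(73) = 73 − 1 = 72 = 2^3 · 3^2.
Divisors of 72: 1, 2, 3, 4, 6, 8, 9, 12, 18, 24, 36, 72.
Compute 69^d (mod 73) for the divisors d until we hit 1:
69^1 ≡ 69 (mod 73)
69^2 ≡ 16 (mod 73)
69^3 ≡ 9 (mod 73)
69^4 ≡ 37 (mod 73)
69^6 ≡ 8 (mod 73)
69^8 ≡ 55 (mod 73)
69^9 ≡ 72 (mod 73)
69^12 ≡ 64 (mod 73)
69^18 ≡ 1 (mod 73) ✓
The smallest such exponent is 18, so the order of 69 is 18.

18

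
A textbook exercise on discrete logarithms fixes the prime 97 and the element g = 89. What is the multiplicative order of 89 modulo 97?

The order of 89 must divide φ(97) = 97 − 1 = 96 = 2^5 · 3.
Divisors of 96: 1, 2, 3, 4, 6, 8, 12, 16, 24, 32, 48, 96.
Compute 89^d (mod 97) for the divisors d until we hit 1:
89^1 ≡ 89 (mod 97)
89^2 ≡ 64 (mod 97)
89^3 ≡ 70 (mod 97)
89^4 ≡ 22 (mod 97)
89^6 ≡ 50 (mod 97)
89^8 ≡ 96 (mod 97)
89^12 ≡ 75 (mod 97)
89^16 ≡ 1 (mod 97) ✓
Therefore the multiplicative order of 89 modulo 97 is 16.

16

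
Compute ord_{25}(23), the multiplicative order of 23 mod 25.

By Lagrange's theorem, ord_25(23) divides φ(25) = φ(5^2) = 5·(5−1) = 20 = 2^2 · 5.
Divisors of 20: 1, 2, 4, 5, 10, 20.
Check 23^d mod 25 for each divisor in increasing order:
23^1 ≡ 23
23^2 ≡ 4
23^4 ≡ 16
23^5 ≡ 18
23^10 ≡ 24
23^20 ≡ 1
The smallest such exponent is 20, so the order of 23 is 20.

20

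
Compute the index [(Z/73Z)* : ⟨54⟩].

2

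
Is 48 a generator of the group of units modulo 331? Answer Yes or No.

φ(331) = 331 − 1 = 330 = 2 · 3 · 5 · 11.
It suffices to check that the order of 48 is not a proper divisor of 330: compute 48^(330/q) for q ∈ {2, 3, 5, 11}.
48^165 ≡ 330 (mod 331)  [q = 2: ≢ 1 ✓]
48^110 ≡ 31 (mod 331)  [q = 3: ≢ 1 ✓]
48^66 ≡ 1 (mod 331)  [q = 5: ≡ 1 ✗]
48^30 ≡ 270 (mod 331)  [q = 11: ≢ 1 ✓]
The check at q = 5 fails, so 48 generates a proper subgroup.

No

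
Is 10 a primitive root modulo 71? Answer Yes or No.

No

φ(71) = 71 − 1 = 70 = 2 · 5 · 7.
It suffices to check that the order of 10 is not a proper divisor of 70: compute 10^(70/q) for q ∈ {2, 5, 7}.
10^35 ≡ 1 (mod 71)  [q = 2: ≡ 1 ✗]
10^14 ≡ 25 (mod 71)  [q = 5: ≢ 1 ✓]
10^10 ≡ 30 (mod 71)  [q = 7: ≢ 1 ✓]
The check at q = 2 fails, so 10 generates a proper subgroup.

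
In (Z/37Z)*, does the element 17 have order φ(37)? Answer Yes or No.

Yes

φ(37) = 37 − 1 = 36 = 2^2 · 3^2.
It suffices to check that the order of 17 is not a proper divisor of 36: compute 17^(36/q) for q ∈ {2, 3}.
17^18 ≡ 36 (mod 37)  [q = 2: ≢ 1 ✓]
17^12 ≡ 26 (mod 37)  [q = 3: ≢ 1 ✓]
Every test exponent gives a nontrivial residue, hence 17 generates the full group.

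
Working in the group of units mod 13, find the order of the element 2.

12

Since 2 ∈ (Z/13Z)^×, its order divides φ(13) = 13 − 1 = 12 = 2^2 · 3.
Divisors of 12: 1, 2, 3, 4, 6, 12.
Check 2^d mod 13 for each divisor in increasing order:
2^1 ≡ 2 (mod 13)
2^2 ≡ 4 (mod 13)
2^3 ≡ 8 (mod 13)
2^4 ≡ 3 (mod 13)
2^6 ≡ 12 (mod 13)
2^12 ≡ 1 (mod 13) ✓
So ord_13(2) = 12.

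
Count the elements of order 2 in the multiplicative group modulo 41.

1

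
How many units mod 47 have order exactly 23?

22

φ(47) = 47 − 1 = 46 = 2 · 23.
In a cyclic group of order 46, there are φ(d) elements of order d for each divisor d of 46, and zero for non-divisors.
23 | 46, and φ(23) = 23 − 1 = 22.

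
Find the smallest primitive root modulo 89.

3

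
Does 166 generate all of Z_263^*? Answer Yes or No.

No

φ(263) = 263 − 1 = 262 = 2 · 131.
An element g generates (Z/263Z)^× iff g^(262/q) ≢ 1 (mod 263) for each prime q ∈ {2, 131}.
166^131 ≡ 1 (mod 263)  [q = 2: ≡ 1 ✗]
166^2 ≡ 204 (mod 263)  [q = 131: ≢ 1 ✓]
Since 166^131 ≡ 1, the order of 166 divides 131 < 262, so 166 is not a primitive root.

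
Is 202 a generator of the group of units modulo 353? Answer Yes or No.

Yes

φ(353) = 353 − 1 = 352 = 2^5 · 11.
202 is a primitive root mod 353 iff 202^(φ(353)/q) ≢ 1 for every prime q | φ(353), i.e. q ∈ {2, 11}.
202^176 ≡ 352 (mod 353)  [q = 2: ≢ 1 ✓]
202^32 ≡ 58 (mod 353)  [q = 11: ≢ 1 ✓]
Every test exponent gives a nontrivial residue, hence 202 generates the full group.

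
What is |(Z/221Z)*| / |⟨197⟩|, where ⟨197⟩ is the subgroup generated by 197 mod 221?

4

The order of 197 must divide φ(221) = φ(13·17) = (13−1)·(17−1) = 12·16 = 192 = 2^6 · 3.
Divisors of 192: 1, 2, 3, 4, 6, 8, 12, 16, 24, 32, 48, 64, 96, 192.
Test each divisor d:
197^1 ≡ 197 (mod 221)
197^2 ≡ 134 (mod 221)
197^3 ≡ 99 (mod 221)
197^4 ≡ 55 (mod 221)
197^6 ≡ 77 (mod 221)
197^8 ≡ 152 (mod 221)
197^12 ≡ 183 (mod 221)
197^16 ≡ 120 (mod 221)
197^24 ≡ 118 (mod 221)
197^32 ≡ 35 (mod 221)
197^48 ≡ 1 (mod 221) ✓
The order of 197 is 48, so the subgroup it generates has 48 elements.
Index = |(Z/221Z)^×| / |⟨197⟩| = 192 / 48 = 4.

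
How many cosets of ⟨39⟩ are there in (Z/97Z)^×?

The order of 39 must divide φ(97) = 97 − 1 = 96 = 2^5 · 3.
Divisors of 96: 1, 2, 3, 4, 6, 8, 12, 16, 24, 32, 48, 96.
Compute 39^d (mod 97) for the divisors d until we hit 1:
39^1 ≡ 39 (mod 97)
39^2 ≡ 66 (mod 97)
39^3 ≡ 52 (mod 97)
39^4 ≡ 88 (mod 97)
39^6 ≡ 85 (mod 97)
39^8 ≡ 81 (mod 97)
39^12 ≡ 47 (mod 97)
39^16 ≡ 62 (mod 97)
39^24 ≡ 75 (mod 97)
39^32 ≡ 61 (mod 97)
39^48 ≡ 96 (mod 97)
39^96 ≡ 1 (mod 97) ✓
Thus |⟨39⟩| = ord(39) = 96.
Index = |(Z/97Z)^×| / |⟨39⟩| = 96 / 96 = 1.

1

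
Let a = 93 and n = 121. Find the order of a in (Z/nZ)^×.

55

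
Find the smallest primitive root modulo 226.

3

φ(226) = φ(2)·φ(113) = 1·112 = 112 = 2^4 · 7.
g is a primitive root iff g^(112/q) ≢ 1 (mod 226) for each prime q ∈ {2, 7}.
g = 2: gcd(2, 226) = 2 > 1, not a unit — skip.
g = 3: 3^56 ≡ 225; 3^16 ≡ 49 — none is 1, so 3 is a primitive root.
The smallest primitive root modulo 226 is 3.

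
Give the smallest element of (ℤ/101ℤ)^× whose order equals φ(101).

2

φ(101) = 101 − 1 = 100 = 2^2 · 5^2.
Test candidates g = 2, 3, … against the prime factors q ∈ {2, 5} of φ(101): g is a generator iff g^(100/q) ≢ 1 for every such q.
g = 2: 2^50 ≡ 100; 2^20 ≡ 95 — none is 1, so 2 is a primitive root.
So 2 is the smallest generator of (Z/101Z)^×.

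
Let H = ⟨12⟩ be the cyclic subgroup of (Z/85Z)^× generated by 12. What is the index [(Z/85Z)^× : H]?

4

Since 12 ∈ (Z/85Z)^×, its order divides φ(85) = φ(5·17) = (5−1)·(17−1) = 4·16 = 64 = 2^6.
Divisors of 64: 1, 2, 4, 8, 16, 32, 64.
Test each divisor d:
12^1 ≡ 12 (mod 85)
12^2 ≡ 59 (mod 85)
12^4 ≡ 81 (mod 85)
12^8 ≡ 16 (mod 85)
12^16 ≡ 1 (mod 85) ✓
The order of 12 is 16, so the subgroup it generates has 16 elements.
[(Z/85Z)^× : ⟨12⟩] = 64/16 = 4.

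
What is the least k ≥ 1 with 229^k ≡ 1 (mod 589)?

ord(229) | φ(589) = φ(19·31) = (19−1)·(31−1) = 18·30 = 540 = 2^2 · 3^3 · 5.
Divisors of 540: 1, 2, 3, 4, 5, 6, 9, 10, 12, 15, 18, 20, 27, 30, 36, 45, 54, 60, 90, 108, 135, 180, 270, 540.
Evaluate successive powers at the divisors of 540:
229^1 ≡ 229
229^2 ≡ 20
229^3 ≡ 457
229^4 ≡ 400
229^5 ≡ 305
229^6 ≡ 343
229^9 ≡ 77
229^10 ≡ 552
229^12 ≡ 438
229^15 ≡ 495
229^18 ≡ 39
229^20 ≡ 191
229^27 ≡ 58
229^30 ≡ 1
So ord_589(229) = 30.

30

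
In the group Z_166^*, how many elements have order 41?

40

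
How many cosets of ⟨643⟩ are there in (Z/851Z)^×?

66

Since 643 ∈ (Z/851Z)^×, its order divides φ(851) = φ(23·37) = (23−1)·(37−1) = 22·36 = 792 = 2^3 · 3^2 · 11.
Divisors of 792: 1, 2, 3, 4, 6, 8, 9, 11, 12, 18, 22, 24, 33, 36, 44, 66, 72, 88, 99, 132, 198, 264, 396, 792.
Evaluate successive powers at the divisors of 792:
643^1 ≡ 643 (mod 851)
643^2 ≡ 714 (mod 851)
643^3 ≡ 413 (mod 851)
643^4 ≡ 47 (mod 851)
643^6 ≡ 369 (mod 851)
643^8 ≡ 507 (mod 851)
643^9 ≡ 68 (mod 851)
643^11 ≡ 45 (mod 851)
643^12 ≡ 1 (mod 851) ✓
The order of 643 is 12, so the subgroup it generates has 12 elements.
[(Z/851Z)^× : ⟨643⟩] = 792/12 = 66.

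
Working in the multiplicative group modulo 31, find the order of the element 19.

15

Since 19 ∈ (Z/31Z)^×, its order divides φ(31) = 31 − 1 = 30 = 2 · 3 · 5.
Divisors of 30: 1, 2, 3, 5, 6, 10, 15, 30.
Compute 19^d (mod 31) for the divisors d until we hit 1:
19^1 ≡ 19 (mod 31)
19^2 ≡ 20 (mod 31)
19^3 ≡ 8 (mod 31)
19^5 ≡ 5 (mod 31)
19^6 ≡ 2 (mod 31)
19^10 ≡ 25 (mod 31)
19^15 ≡ 1 (mod 31) ✓
Therefore the multiplicative order of 19 modulo 31 is 15.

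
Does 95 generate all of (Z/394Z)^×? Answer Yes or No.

Yes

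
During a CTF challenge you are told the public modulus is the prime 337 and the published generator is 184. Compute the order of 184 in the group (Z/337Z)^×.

Since 184 ∈ (Z/337Z)^×, its order divides φ(337) = 337 − 1 = 336 = 2^4 · 3 · 7.
Divisors of 336: 1, 2, 3, 4, 6, 7, 8, 12, 14, 16, 21, 24, 28, 42, 48, 56, 84, 112, 168, 336.
Evaluate successive powers at the divisors of 336:
184^1 ≡ 184 (mod 337)
184^2 ≡ 156 (mod 337)
184^3 ≡ 59 (mod 337)
184^4 ≡ 72 (mod 337)
184^6 ≡ 111 (mod 337)
184^7 ≡ 204 (mod 337)
184^8 ≡ 129 (mod 337)
184^12 ≡ 189 (mod 337)
184^14 ≡ 165 (mod 337)
184^16 ≡ 128 (mod 337)
184^21 ≡ 297 (mod 337)
184^24 ≡ 336 (mod 337)
184^28 ≡ 265 (mod 337)
184^42 ≡ 252 (mod 337)
184^48 ≡ 1 (mod 337) ✓
Hence ord(184) = 48.

48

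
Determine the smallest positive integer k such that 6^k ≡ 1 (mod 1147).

12

By Lagrange's theorem, ord_1147(6) divides φ(1147) = φ(31·37) = (31−1)·(37−1) = 30·36 = 1080 = 2^3 · 3^3 · 5.
Divisors of 1080: 1, 2, 3, 4, 5, 6, 8, 9, 10, 12, 15, 18, 20, 24, 27, 30, 36, 40, 45, 54, 60, 72, 90, 108, 120, 135, 180, 216, 270, 360, 540, 1080.
Check 6^d mod 1147 for each divisor in increasing order:
6^1 ≡ 6 (mod 1147)
6^2 ≡ 36 (mod 1147)
6^3 ≡ 216 (mod 1147)
6^4 ≡ 149 (mod 1147)
6^5 ≡ 894 (mod 1147)
6^6 ≡ 776 (mod 1147)
6^8 ≡ 408 (mod 1147)
6^9 ≡ 154 (mod 1147)
6^10 ≡ 924 (mod 1147)
6^12 ≡ 1 (mod 1147) ✓
Therefore the multiplicative order of 6 modulo 1147 is 12.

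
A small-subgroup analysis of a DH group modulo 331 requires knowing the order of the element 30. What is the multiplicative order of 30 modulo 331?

165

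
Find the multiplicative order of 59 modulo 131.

ord(59) | φ(131) = 131 − 1 = 130 = 2 · 5 · 13.
Divisors of 130: 1, 2, 5, 10, 13, 26, 65, 130.
Check 59^d mod 131 for each divisor in increasing order:
59^1 ≡ 59 (mod 131)
59^2 ≡ 75 (mod 131)
59^5 ≡ 52 (mod 131)
59^10 ≡ 84 (mod 131)
59^13 ≡ 53 (mod 131)
59^26 ≡ 58 (mod 131)
59^65 ≡ 1 (mod 131) ✓
Therefore the multiplicative order of 59 modulo 131 is 65.

65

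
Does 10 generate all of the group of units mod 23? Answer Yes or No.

φ(23) = 23 − 1 = 22 = 2 · 11.
It suffices to check that the order of 10 is not a proper divisor of 22: compute 10^(22/q) for q ∈ {2, 11}.
10^11 ≡ 22 (mod 23)  [q = 2: ≢ 1 ✓]
10^2 ≡ 8 (mod 23)  [q = 11: ≢ 1 ✓]
Every test exponent gives a nontrivial residue, hence 10 generates the full group.

Yes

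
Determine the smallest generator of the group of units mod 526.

5

φ(526) = φ(2)·φ(263) = 1·262 = 262 = 2 · 131.
g is a primitive root iff g^(262/q) ≢ 1 (mod 526) for each prime q ∈ {2, 131}.
g = 2: gcd(2, 526) = 2 > 1, not a unit — skip.
g = 3: 3^131 ≡ 1 — hits 1, so not a primitive root.
g = 4: gcd(4, 526) = 2 > 1, not a unit — skip.
g = 5: 5^131 ≡ 525; 5^2 ≡ 25 — none is 1, so 5 is a primitive root.
Hence the least primitive root of 526 is 5.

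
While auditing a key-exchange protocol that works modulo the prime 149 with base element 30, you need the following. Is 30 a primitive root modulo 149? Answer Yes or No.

φ(149) = 149 − 1 = 148 = 2^2 · 37.
It suffices to check that the order of 30 is not a proper divisor of 148: compute 30^(148/q) for q ∈ {2, 37}.
30^74 ≡ 1 (mod 149)  [q = 2: ≡ 1 ✗]
30^4 ≡ 36 (mod 149)  [q = 37: ≢ 1 ✓]
30^74 ≡ 1 shows ord(30) | 74, strictly less than φ(149); not a primitive root.

No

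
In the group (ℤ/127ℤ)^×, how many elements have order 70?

0

φ(127) = 127 − 1 = 126 = 2 · 3^2 · 7.
Since (Z/127Z)^× is cyclic of order 126, the number of elements of order d is φ(d) when d | 126 and 0 otherwise.
Since 70 ∤ 126, the count is 0.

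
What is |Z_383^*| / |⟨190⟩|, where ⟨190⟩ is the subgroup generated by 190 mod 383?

1

By Lagrange's theorem, ord_383(190) divides φ(383) = 383 − 1 = 382 = 2 · 191.
Divisors of 382: 1, 2, 191, 382.
Compute 190^d (mod 383) for the divisors d until we hit 1:
190^1 ≡ 190 (mod 383)
190^2 ≡ 98 (mod 383)
190^191 ≡ 382 (mod 383)
190^382 ≡ 1 (mod 383) ✓
Thus |⟨190⟩| = ord(190) = 382.
The index is φ(383) / ord(190) = 382 / 382 = 1.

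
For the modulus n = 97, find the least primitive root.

5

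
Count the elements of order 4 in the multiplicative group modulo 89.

2

φ(89) = 89 − 1 = 88 = 2^3 · 11.
(Z/89Z)^× is cyclic (|G| = 88); a cyclic group of order m has exactly φ(d) elements of each order d | m, and none otherwise.
4 = 2^2 divides 88, and φ(4) = 2.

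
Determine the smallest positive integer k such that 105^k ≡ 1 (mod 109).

The order of 105 must divide φ(109) = 109 − 1 = 108 = 2^2 · 3^3.
Divisors of 108: 1, 2, 3, 4, 6, 9, 12, 18, 27, 36, 54, 108.
Compute 105^d (mod 109) for the divisors d until we hit 1:
105^1 ≡ 105 (mod 109)
105^2 ≡ 16 (mod 109)
105^3 ≡ 45 (mod 109)
105^4 ≡ 38 (mod 109)
105^6 ≡ 63 (mod 109)
105^9 ≡ 1 (mod 109) ✓
So ord_109(105) = 9.

9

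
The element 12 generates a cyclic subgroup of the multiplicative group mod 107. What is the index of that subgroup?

ord(12) | φ(107) = 107 − 1 = 106 = 2 · 53.
Divisors of 106: 1, 2, 53, 106.
Check 12^d mod 107 for each divisor in increasing order:
12^1 ≡ 12 (mod 107)
12^2 ≡ 37 (mod 107)
12^53 ≡ 1 (mod 107) ✓
Thus |⟨12⟩| = ord(12) = 53.
[(Z/107Z)^× : ⟨12⟩] = 106/53 = 2.

2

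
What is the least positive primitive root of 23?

5

φ(23) = 23 − 1 = 22 = 2 · 11.
Test candidates g = 2, 3, … against the prime factors q ∈ {2, 11} of φ(23): g is a generator iff g^(22/q) ≢ 1 for every such q.
g = 2: 2^11 ≡ 1 — hits 1, so not a primitive root.
g = 3: 3^11 ≡ 1 — hits 1, so not a primitive root.
g = 4: 4^11 ≡ 1 — hits 1, so not a primitive root.
g = 5: 5^11 ≡ 22; 5^2 ≡ 2 — none is 1, so 5 is a primitive root.
So 5 is the smallest generator of (Z/23Z)^×.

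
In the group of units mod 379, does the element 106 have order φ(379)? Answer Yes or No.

No

φ(379) = 379 − 1 = 378 = 2 · 3^3 · 7.
Test 106^(378/q) mod 379 for each prime factor q of 378:
106^189 ≡ 1 (mod 379)  [q = 2: ≡ 1 ✗]
106^126 ≡ 51 (mod 379)  [q = 3: ≢ 1 ✓]
106^54 ≡ 138 (mod 379)  [q = 7: ≢ 1 ✓]
The check at q = 2 fails, so 106 generates a proper subgroup.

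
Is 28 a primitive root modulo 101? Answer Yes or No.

φ(101) = 101 − 1 = 100 = 2^2 · 5^2.
28 is a primitive root mod 101 iff 28^(φ(101)/q) ≢ 1 for every prime q | φ(101), i.e. q ∈ {2, 5}.
28^50 ≡ 100 (mod 101)  [q = 2: ≢ 1 ✓]
28^20 ≡ 95 (mod 101)  [q = 5: ≢ 1 ✓]
All checks pass, so 28 has order 100 and is a primitive root modulo 101.

Yes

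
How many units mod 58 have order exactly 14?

6

φ(58) = φ(2)·φ(29) = 1·28 = 28 = 2^2 · 7.
Since (Z/58Z)^× is cyclic of order 28, the number of elements of order d is φ(d) when d | 28 and 0 otherwise.
14 = 2 · 7 divides 28, and φ(14) = 6.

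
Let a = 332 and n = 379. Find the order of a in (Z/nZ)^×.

189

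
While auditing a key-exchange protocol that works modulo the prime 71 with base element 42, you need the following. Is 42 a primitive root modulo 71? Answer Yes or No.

Yes

φ(71) = 71 − 1 = 70 = 2 · 5 · 7.
An element g generates (Z/71Z)^× iff g^(70/q) ≢ 1 (mod 71) for each prime q ∈ {2, 5, 7}.
42^35 ≡ 70 (mod 71)  [q = 2: ≢ 1 ✓]
42^14 ≡ 57 (mod 71)  [q = 5: ≢ 1 ✓]
42^10 ≡ 48 (mod 71)  [q = 7: ≢ 1 ✓]
None equal 1, so ord_71(42) = 70: 42 is a primitive root.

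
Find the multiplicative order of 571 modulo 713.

330

By Lagrange's theorem, ord_713(571) divides φ(713) = φ(23·31) = (23−1)·(31−1) = 22·30 = 660 = 2^2 · 3 · 5 · 11.
Divisors of 660: 1, 2, 3, 4, 5, 6, 10, 11, 12, 15, 20, 22, 30, 33, 44, 55, 60, 66, 110, 132, 165, 220, 330, 660.
Test each divisor d:
571^1 ≡ 571
571^2 ≡ 200
571^3 ≡ 120
571^4 ≡ 72
571^5 ≡ 471
571^6 ≡ 140
571^10 ≡ 98
571^11 ≡ 344
571^12 ≡ 349
571^15 ≡ 526
571^20 ≡ 335
571^22 ≡ 691
571^30 ≡ 32
571^33 ≡ 275
571^44 ≡ 484
571^55 ≡ 367
571^60 ≡ 311
571^66 ≡ 47
571^110 ≡ 645
571^132 ≡ 70
571^165 ≡ 712
571^220 ≡ 346
571^330 ≡ 1
The smallest such exponent is 330, so the order of 571 is 330.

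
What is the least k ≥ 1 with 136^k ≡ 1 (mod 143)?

60

By Lagrange's theorem, ord_143(136) divides φ(143) = φ(11·13) = (11−1)·(13−1) = 10·12 = 120 = 2^3 · 3 · 5.
Divisors of 120: 1, 2, 3, 4, 5, 6, 8, 10, 12, 15, 20, 24, 30, 40, 60, 120.
Evaluate successive powers at the divisors of 120:
136^1 ≡ 136
136^2 ≡ 49
136^3 ≡ 86
136^4 ≡ 113
136^5 ≡ 67
136^6 ≡ 103
136^8 ≡ 42
136^10 ≡ 56
136^12 ≡ 27
136^15 ≡ 34
136^20 ≡ 133
136^24 ≡ 14
136^30 ≡ 12
136^40 ≡ 100
136^60 ≡ 1
Hence ord(136) = 60.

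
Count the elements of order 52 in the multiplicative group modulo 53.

φ(53) = 53 − 1 = 52 = 2^2 · 13.
In a cyclic group of order 52, there are φ(d) elements of order d for each divisor d of 52, and zero for non-divisors.
52 = 2^2 · 13 divides 52, and φ(52) = 24.

24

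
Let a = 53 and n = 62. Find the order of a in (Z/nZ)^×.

30

ord(53) | φ(62) = φ(2)·φ(31) = 1·30 = 30 = 2 · 3 · 5.
Divisors of 30: 1, 2, 3, 5, 6, 10, 15, 30.
Evaluate successive powers at the divisors of 30:
53^1 ≡ 53
53^2 ≡ 19
53^3 ≡ 15
53^5 ≡ 37
53^6 ≡ 39
53^10 ≡ 5
53^15 ≡ 61
53^30 ≡ 1
So ord_62(53) = 30.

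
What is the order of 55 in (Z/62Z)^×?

30

ord(55) | φ(62) = φ(2)·φ(31) = 1·30 = 30 = 2 · 3 · 5.
Divisors of 30: 1, 2, 3, 5, 6, 10, 15, 30.
Evaluate successive powers at the divisors of 30:
55^1 ≡ 55
55^2 ≡ 49
55^3 ≡ 29
55^5 ≡ 57
55^6 ≡ 35
55^10 ≡ 25
55^15 ≡ 61
55^30 ≡ 1
Hence ord(55) = 30.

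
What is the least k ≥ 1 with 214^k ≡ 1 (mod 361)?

171

Since 214 ∈ (Z/361Z)^×, its order divides φ(361) = φ(19^2) = 19·(19−1) = 342 = 2 · 3^2 · 19.
Divisors of 342: 1, 2, 3, 6, 9, 18, 19, 38, 57, 114, 171, 342.
Check 214^d mod 361 for each divisor in increasing order:
214^1 ≡ 214
214^2 ≡ 310
214^3 ≡ 277
214^6 ≡ 197
214^9 ≡ 58
214^18 ≡ 115
214^19 ≡ 62
214^38 ≡ 234
214^57 ≡ 68
214^114 ≡ 292
214^171 ≡ 1
Therefore the multiplicative order of 214 modulo 361 is 171.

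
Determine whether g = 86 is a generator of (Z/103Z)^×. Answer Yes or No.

φ(103) = 103 − 1 = 102 = 2 · 3 · 17.
An element g generates (Z/103Z)^× iff g^(102/q) ≢ 1 (mod 103) for each prime q ∈ {2, 3, 17}.
86^51 ≡ 102 (mod 103)  [q = 2: ≢ 1 ✓]
86^34 ≡ 56 (mod 103)  [q = 3: ≢ 1 ✓]
86^6 ≡ 34 (mod 103)  [q = 17: ≢ 1 ✓]
Every test exponent gives a nontrivial residue, hence 86 generates the full group.

Yes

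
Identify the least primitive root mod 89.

3

φ(89) = 89 − 1 = 88 = 2^3 · 11.
g is a primitive root iff g^(88/q) ≢ 1 (mod 89) for each prime q ∈ {2, 11}.
g = 2: 2^44 ≡ 1 — hits 1, so not a primitive root.
g = 3: 3^44 ≡ 88; 3^8 ≡ 64 — none is 1, so 3 is a primitive root.
The smallest primitive root modulo 89 is 3.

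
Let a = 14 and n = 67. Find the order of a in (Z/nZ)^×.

11

Since 14 ∈ (Z/67Z)^×, its order divides φ(67) = 67 − 1 = 66 = 2 · 3 · 11.
Divisors of 66: 1, 2, 3, 6, 11, 22, 33, 66.
Compute 14^d (mod 67) for the divisors d until we hit 1:
14^1 ≡ 14
14^2 ≡ 62
14^3 ≡ 64
14^6 ≡ 9
14^11 ≡ 1
So ord_67(14) = 11.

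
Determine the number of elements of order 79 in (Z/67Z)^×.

0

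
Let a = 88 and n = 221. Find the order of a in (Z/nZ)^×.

48

ord(88) | φ(221) = φ(13·17) = (13−1)·(17−1) = 12·16 = 192 = 2^6 · 3.
Divisors of 192: 1, 2, 3, 4, 6, 8, 12, 16, 24, 32, 48, 64, 96, 192.
Test each divisor d:
88^1 ≡ 88 (mod 221)
88^2 ≡ 9 (mod 221)
88^3 ≡ 129 (mod 221)
88^4 ≡ 81 (mod 221)
88^6 ≡ 66 (mod 221)
88^8 ≡ 152 (mod 221)
88^12 ≡ 157 (mod 221)
88^16 ≡ 120 (mod 221)
88^24 ≡ 118 (mod 221)
88^32 ≡ 35 (mod 221)
88^48 ≡ 1 (mod 221) ✓
The smallest such exponent is 48, so the order of 88 is 48.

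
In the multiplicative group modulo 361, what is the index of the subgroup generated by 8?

Since 8 ∈ (Z/361Z)^×, its order divides φ(361) = φ(19^2) = 19·(19−1) = 342 = 2 · 3^2 · 19.
Divisors of 342: 1, 2, 3, 6, 9, 18, 19, 38, 57, 114, 171, 342.
Check 8^d mod 361 for each divisor in increasing order:
8^1 ≡ 8 (mod 361)
8^2 ≡ 64 (mod 361)
8^3 ≡ 151 (mod 361)
8^6 ≡ 58 (mod 361)
8^9 ≡ 94 (mod 361)
8^18 ≡ 172 (mod 361)
8^19 ≡ 293 (mod 361)
8^38 ≡ 292 (mod 361)
8^57 ≡ 360 (mod 361)
8^114 ≡ 1 (mod 361) ✓
The order of 8 is 114, so the subgroup it generates has 114 elements.
[(Z/361Z)^× : ⟨8⟩] = 342/114 = 3.

3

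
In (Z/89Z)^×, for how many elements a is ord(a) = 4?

2

φ(89) = 89 − 1 = 88 = 2^3 · 11.
Since (Z/89Z)^× is cyclic of order 88, the number of elements of order d is φ(d) when d | 88 and 0 otherwise.
4 = 2^2 divides 88, and φ(4) = 2.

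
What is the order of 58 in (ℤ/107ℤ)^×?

106

ord(58) | φ(107) = 107 − 1 = 106 = 2 · 53.
Divisors of 106: 1, 2, 53, 106.
Compute 58^d (mod 107) for the divisors d until we hit 1:
58^1 ≡ 58 (mod 107)
58^2 ≡ 47 (mod 107)
58^53 ≡ 106 (mod 107)
58^106 ≡ 1 (mod 107) ✓
Therefore the multiplicative order of 58 modulo 107 is 106.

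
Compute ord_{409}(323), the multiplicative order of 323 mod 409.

Since 323 ∈ (Z/409Z)^×, its order divides φ(409) = 409 − 1 = 408 = 2^3 · 3 · 17.
Divisors of 408: 1, 2, 3, 4, 6, 8, 12, 17, 24, 34, 51, 68, 102, 136, 204, 408.
Compute 323^d (mod 409) for the divisors d until we hit 1:
323^1 ≡ 323 (mod 409)
323^2 ≡ 34 (mod 409)
323^3 ≡ 348 (mod 409)
323^4 ≡ 338 (mod 409)
323^6 ≡ 40 (mod 409)
323^8 ≡ 133 (mod 409)
323^12 ≡ 373 (mod 409)
323^17 ≡ 226 (mod 409)
323^24 ≡ 69 (mod 409)
323^34 ≡ 360 (mod 409)
323^51 ≡ 378 (mod 409)
323^68 ≡ 356 (mod 409)
323^102 ≡ 143 (mod 409)
323^136 ≡ 355 (mod 409)
323^204 ≡ 408 (mod 409)
323^408 ≡ 1 (mod 409) ✓
Therefore the multiplicative order of 323 modulo 409 is 408.

408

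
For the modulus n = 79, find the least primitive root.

3

φ(79) = 79 − 1 = 78 = 2 · 3 · 13.
g is a primitive root iff g^(78/q) ≢ 1 (mod 79) for each prime q ∈ {2, 3, 13}.
g = 2: 2^39 ≡ 1 — hits 1, so not a primitive root.
g = 3: 3^39 ≡ 78; 3^26 ≡ 23; 3^6 ≡ 18 — none is 1, so 3 is a primitive root.
The smallest primitive root modulo 79 is 3.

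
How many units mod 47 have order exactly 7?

φ(47) = 47 − 1 = 46 = 2 · 23.
In a cyclic group of order 46, there are φ(d) elements of order d for each divisor d of 46, and zero for non-divisors.
Since 7 ∤ 46, the count is 0.

0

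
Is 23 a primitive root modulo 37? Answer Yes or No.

φ(37) = 37 − 1 = 36 = 2^2 · 3^2.
Test 23^(36/q) mod 37 for each prime factor q of 36:
23^18 ≡ 36 (mod 37)  [q = 2: ≢ 1 ✓]
23^12 ≡ 1 (mod 37)  [q = 3: ≡ 1 ✗]
23^12 ≡ 1 shows ord(23) | 12, strictly less than φ(37); not a primitive root.

No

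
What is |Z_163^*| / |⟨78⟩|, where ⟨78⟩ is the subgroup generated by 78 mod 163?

9

Since 78 ∈ (Z/163Z)^×, its order divides φ(163) = 163 − 1 = 162 = 2 · 3^4.
Divisors of 162: 1, 2, 3, 6, 9, 18, 27, 54, 81, 162.
Test each divisor d:
78^1 ≡ 78 (mod 163)
78^2 ≡ 53 (mod 163)
78^3 ≡ 59 (mod 163)
78^6 ≡ 58 (mod 163)
78^9 ≡ 162 (mod 163)
78^18 ≡ 1 (mod 163) ✓
The order of 78 is 18, so the subgroup it generates has 18 elements.
Index = |(Z/163Z)^×| / |⟨78⟩| = 162 / 18 = 9.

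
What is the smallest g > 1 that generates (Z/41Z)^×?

6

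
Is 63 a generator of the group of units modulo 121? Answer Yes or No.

Yes

φ(121) = φ(11^2) = 11·(11−1) = 110 = 2 · 5 · 11.
63 is a primitive root mod 121 iff 63^(φ(121)/q) ≢ 1 for every prime q | φ(121), i.e. q ∈ {2, 5, 11}.
63^55 ≡ 120 (mod 121)  [q = 2: ≢ 1 ✓]
63^22 ≡ 9 (mod 121)  [q = 5: ≢ 1 ✓]
63^10 ≡ 23 (mod 121)  [q = 11: ≢ 1 ✓]
Every test exponent gives a nontrivial residue, hence 63 generates the full group.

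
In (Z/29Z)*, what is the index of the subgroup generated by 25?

The order of 25 must divide φ(29) = 29 − 1 = 28 = 2^2 · 7.
Divisors of 28: 1, 2, 4, 7, 14, 28.
Test each divisor d:
25^1 ≡ 25 (mod 29)
25^2 ≡ 16 (mod 29)
25^4 ≡ 24 (mod 29)
25^7 ≡ 1 (mod 29) ✓
So ord_29(25) = 7, hence |⟨25⟩| = 7.
Index = |(Z/29Z)^×| / |⟨25⟩| = 28 / 7 = 4.

4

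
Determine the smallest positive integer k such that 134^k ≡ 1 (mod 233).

Since 134 ∈ (Z/233Z)^×, its order divides φ(233) = 233 − 1 = 232 = 2^3 · 29.
Divisors of 232: 1, 2, 4, 8, 29, 58, 116, 232.
Compute 134^d (mod 233) for the divisors d until we hit 1:
134^1 ≡ 134 (mod 233)
134^2 ≡ 15 (mod 233)
134^4 ≡ 225 (mod 233)
134^8 ≡ 64 (mod 233)
134^29 ≡ 136 (mod 233)
134^58 ≡ 89 (mod 233)
134^116 ≡ 232 (mod 233)
134^232 ≡ 1 (mod 233) ✓
The smallest such exponent is 232, so the order of 134 is 232.

232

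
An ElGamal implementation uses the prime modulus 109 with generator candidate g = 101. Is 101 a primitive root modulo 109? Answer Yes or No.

φ(109) = 109 − 1 = 108 = 2^2 · 3^3.
It suffices to check that the order of 101 is not a proper divisor of 108: compute 101^(108/q) for q ∈ {2, 3}.
101^54 ≡ 108 (mod 109)  [q = 2: ≢ 1 ✓]
101^36 ≡ 1 (mod 109)  [q = 3: ≡ 1 ✗]
Since 101^36 ≡ 1, the order of 101 divides 36 < 108, so 101 is not a primitive root.

No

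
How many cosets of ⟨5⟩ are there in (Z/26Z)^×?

Since 5 ∈ (Z/26Z)^×, its order divides φ(26) = φ(2)·φ(13) = 1·12 = 12 = 2^2 · 3.
Divisors of 12: 1, 2, 3, 4, 6, 12.
Check 5^d mod 26 for each divisor in increasing order:
5^1 ≡ 5 (mod 26)
5^2 ≡ 25 (mod 26)
5^3 ≡ 21 (mod 26)
5^4 ≡ 1 (mod 26) ✓
Thus |⟨5⟩| = ord(5) = 4.
[(Z/26Z)^× : ⟨5⟩] = 12/4 = 3.

3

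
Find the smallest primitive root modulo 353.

3

φ(353) = 353 − 1 = 352 = 2^5 · 11.
Test candidates g = 2, 3, … against the prime factors q ∈ {2, 11} of φ(353): g is a generator iff g^(352/q) ≢ 1 for every such q.
g = 2: 2^176 ≡ 1 — hits 1, so not a primitive root.
g = 3: 3^176 ≡ 352; 3^32 ≡ 140 — none is 1, so 3 is a primitive root.
Hence the least primitive root of 353 is 3.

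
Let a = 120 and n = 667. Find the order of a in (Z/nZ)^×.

The order of 120 must divide φ(667) = φ(23·29) = (23−1)·(29−1) = 22·28 = 616 = 2^3 · 7 · 11.
Divisors of 616: 1, 2, 4, 7, 8, 11, 14, 22, 28, 44, 56, 77, 88, 154, 308, 616.
Test each divisor d:
120^1 ≡ 120
120^2 ≡ 393
120^4 ≡ 372
120^7 ≡ 86
120^8 ≡ 315
120^11 ≡ 643
120^14 ≡ 59
120^22 ≡ 576
120^28 ≡ 146
120^44 ≡ 277
120^56 ≡ 639
120^77 ≡ 666
120^88 ≡ 24
120^154 ≡ 1
So ord_667(120) = 154.

154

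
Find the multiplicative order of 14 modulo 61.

Since 14 ∈ (Z/61Z)^×, its order divides φ(61) = 61 − 1 = 60 = 2^2 · 3 · 5.
Divisors of 60: 1, 2, 3, 4, 5, 6, 10, 12, 15, 20, 30, 60.
Check 14^d mod 61 for each divisor in increasing order:
14^1 ≡ 14
14^2 ≡ 13
14^3 ≡ 60
14^4 ≡ 47
14^5 ≡ 48
14^6 ≡ 1
Therefore the multiplicative order of 14 modulo 61 is 6.

6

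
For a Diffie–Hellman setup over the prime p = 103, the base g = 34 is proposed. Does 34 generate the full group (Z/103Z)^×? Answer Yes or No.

No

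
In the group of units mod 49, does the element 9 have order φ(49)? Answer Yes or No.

φ(49) = φ(7^2) = 7·(7−1) = 42 = 2 · 3 · 7.
It suffices to check that the order of 9 is not a proper divisor of 42: compute 9^(42/q) for q ∈ {2, 3, 7}.
9^21 ≡ 1 (mod 49)  [q = 2: ≡ 1 ✗]
9^14 ≡ 18 (mod 49)  [q = 3: ≢ 1 ✓]
9^6 ≡ 36 (mod 49)  [q = 7: ≢ 1 ✓]
Since 9^21 ≡ 1, the order of 9 divides 21 < 42, so 9 is not a primitive root.

No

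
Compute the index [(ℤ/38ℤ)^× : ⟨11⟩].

By Lagrange's theorem, ord_38(11) divides φ(38) = φ(2)·φ(19) = 1·18 = 18 = 2 · 3^2.
Divisors of 18: 1, 2, 3, 6, 9, 18.
Compute 11^d (mod 38) for the divisors d until we hit 1:
11^1 ≡ 11 (mod 38)
11^2 ≡ 7 (mod 38)
11^3 ≡ 1 (mod 38) ✓
Thus |⟨11⟩| = ord(11) = 3.
[(Z/38Z)^× : ⟨11⟩] = 18/3 = 6.

6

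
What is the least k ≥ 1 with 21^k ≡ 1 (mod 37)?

18

By Lagrange's theorem, ord_37(21) divides φ(37) = 37 − 1 = 36 = 2^2 · 3^2.
Divisors of 36: 1, 2, 3, 4, 6, 9, 12, 18, 36.
Evaluate successive powers at the divisors of 36:
21^1 ≡ 21 (mod 37)
21^2 ≡ 34 (mod 37)
21^3 ≡ 11 (mod 37)
21^4 ≡ 9 (mod 37)
21^6 ≡ 10 (mod 37)
21^9 ≡ 36 (mod 37)
21^12 ≡ 26 (mod 37)
21^18 ≡ 1 (mod 37) ✓
So ord_37(21) = 18.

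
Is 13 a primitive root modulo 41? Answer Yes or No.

Yes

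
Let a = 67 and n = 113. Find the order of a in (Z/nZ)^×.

112

By Lagrange's theorem, ord_113(67) divides φ(113) = 113 − 1 = 112 = 2^4 · 7.
Divisors of 112: 1, 2, 4, 7, 8, 14, 16, 28, 56, 112.
Check 67^d mod 113 for each divisor in increasing order:
67^1 ≡ 67 (mod 113)
67^2 ≡ 82 (mod 113)
67^4 ≡ 57 (mod 113)
67^7 ≡ 35 (mod 113)
67^8 ≡ 85 (mod 113)
67^14 ≡ 95 (mod 113)
67^16 ≡ 106 (mod 113)
67^28 ≡ 98 (mod 113)
67^56 ≡ 112 (mod 113)
67^112 ≡ 1 (mod 113) ✓
Therefore the multiplicative order of 67 modulo 113 is 112.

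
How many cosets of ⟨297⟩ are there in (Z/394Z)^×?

By Lagrange's theorem, ord_394(297) divides φ(394) = φ(2)·φ(197) = 1·196 = 196 = 2^2 · 7^2.
Divisors of 196: 1, 2, 4, 7, 14, 28, 49, 98, 196.
Test each divisor d:
297^1 ≡ 297 (mod 394)
297^2 ≡ 347 (mod 394)
297^4 ≡ 239 (mod 394)
297^7 ≡ 191 (mod 394)
297^14 ≡ 233 (mod 394)
297^28 ≡ 311 (mod 394)
297^49 ≡ 1 (mod 394) ✓
Thus |⟨297⟩| = ord(297) = 49.
The index is φ(394) / ord(297) = 196 / 49 = 4.

4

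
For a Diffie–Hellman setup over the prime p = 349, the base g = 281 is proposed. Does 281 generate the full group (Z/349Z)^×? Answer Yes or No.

No

φ(349) = 349 − 1 = 348 = 2^2 · 3 · 29.
281 is a primitive root mod 349 iff 281^(φ(349)/q) ≢ 1 for every prime q | φ(349), i.e. q ∈ {2, 3, 29}.
281^174 ≡ 1 (mod 349)  [q = 2: ≡ 1 ✗]
281^116 ≡ 122 (mod 349)  [q = 3: ≢ 1 ✓]
281^12 ≡ 110 (mod 349)  [q = 29: ≢ 1 ✓]
Since 281^174 ≡ 1, the order of 281 divides 174 < 348, so 281 is not a primitive root.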